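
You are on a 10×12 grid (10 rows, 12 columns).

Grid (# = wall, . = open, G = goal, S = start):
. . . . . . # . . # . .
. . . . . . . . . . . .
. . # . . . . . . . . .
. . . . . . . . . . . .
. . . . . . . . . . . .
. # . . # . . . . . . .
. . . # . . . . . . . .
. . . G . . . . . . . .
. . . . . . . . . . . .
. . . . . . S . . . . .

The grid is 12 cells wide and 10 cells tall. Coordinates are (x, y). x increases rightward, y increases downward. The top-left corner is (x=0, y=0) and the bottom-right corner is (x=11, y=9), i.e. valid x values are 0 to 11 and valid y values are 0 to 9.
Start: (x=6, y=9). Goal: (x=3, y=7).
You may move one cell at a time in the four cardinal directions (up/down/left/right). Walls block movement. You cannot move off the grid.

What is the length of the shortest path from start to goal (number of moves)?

Answer: Shortest path length: 5

Derivation:
BFS from (x=6, y=9) until reaching (x=3, y=7):
  Distance 0: (x=6, y=9)
  Distance 1: (x=6, y=8), (x=5, y=9), (x=7, y=9)
  Distance 2: (x=6, y=7), (x=5, y=8), (x=7, y=8), (x=4, y=9), (x=8, y=9)
  Distance 3: (x=6, y=6), (x=5, y=7), (x=7, y=7), (x=4, y=8), (x=8, y=8), (x=3, y=9), (x=9, y=9)
  Distance 4: (x=6, y=5), (x=5, y=6), (x=7, y=6), (x=4, y=7), (x=8, y=7), (x=3, y=8), (x=9, y=8), (x=2, y=9), (x=10, y=9)
  Distance 5: (x=6, y=4), (x=5, y=5), (x=7, y=5), (x=4, y=6), (x=8, y=6), (x=3, y=7), (x=9, y=7), (x=2, y=8), (x=10, y=8), (x=1, y=9), (x=11, y=9)  <- goal reached here
One shortest path (5 moves): (x=6, y=9) -> (x=5, y=9) -> (x=4, y=9) -> (x=3, y=9) -> (x=3, y=8) -> (x=3, y=7)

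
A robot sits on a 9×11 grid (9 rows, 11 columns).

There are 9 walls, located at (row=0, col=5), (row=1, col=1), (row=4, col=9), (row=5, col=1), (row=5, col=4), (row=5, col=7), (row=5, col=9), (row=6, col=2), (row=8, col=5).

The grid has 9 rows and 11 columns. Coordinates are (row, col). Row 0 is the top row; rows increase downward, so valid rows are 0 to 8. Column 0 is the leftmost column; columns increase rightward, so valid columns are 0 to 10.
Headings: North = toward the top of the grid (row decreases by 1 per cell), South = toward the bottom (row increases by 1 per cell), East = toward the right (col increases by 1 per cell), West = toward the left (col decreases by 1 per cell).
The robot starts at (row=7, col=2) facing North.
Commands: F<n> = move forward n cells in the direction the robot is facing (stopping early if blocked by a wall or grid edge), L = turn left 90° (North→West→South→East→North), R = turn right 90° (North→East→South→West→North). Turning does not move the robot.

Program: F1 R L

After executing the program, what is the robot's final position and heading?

Start: (row=7, col=2), facing North
  F1: move forward 0/1 (blocked), now at (row=7, col=2)
  R: turn right, now facing East
  L: turn left, now facing North
Final: (row=7, col=2), facing North

Answer: Final position: (row=7, col=2), facing North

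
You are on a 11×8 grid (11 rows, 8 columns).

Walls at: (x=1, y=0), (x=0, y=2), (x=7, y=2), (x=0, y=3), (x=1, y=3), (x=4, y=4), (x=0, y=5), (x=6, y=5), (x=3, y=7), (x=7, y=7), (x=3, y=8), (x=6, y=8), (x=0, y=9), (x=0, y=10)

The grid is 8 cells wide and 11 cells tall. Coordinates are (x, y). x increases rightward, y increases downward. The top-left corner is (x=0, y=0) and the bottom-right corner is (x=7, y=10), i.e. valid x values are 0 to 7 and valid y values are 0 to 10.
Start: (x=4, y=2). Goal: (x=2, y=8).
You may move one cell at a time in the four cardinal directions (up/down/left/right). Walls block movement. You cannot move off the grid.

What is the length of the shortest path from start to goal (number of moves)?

Answer: Shortest path length: 8

Derivation:
BFS from (x=4, y=2) until reaching (x=2, y=8):
  Distance 0: (x=4, y=2)
  Distance 1: (x=4, y=1), (x=3, y=2), (x=5, y=2), (x=4, y=3)
  Distance 2: (x=4, y=0), (x=3, y=1), (x=5, y=1), (x=2, y=2), (x=6, y=2), (x=3, y=3), (x=5, y=3)
  Distance 3: (x=3, y=0), (x=5, y=0), (x=2, y=1), (x=6, y=1), (x=1, y=2), (x=2, y=3), (x=6, y=3), (x=3, y=4), (x=5, y=4)
  Distance 4: (x=2, y=0), (x=6, y=0), (x=1, y=1), (x=7, y=1), (x=7, y=3), (x=2, y=4), (x=6, y=4), (x=3, y=5), (x=5, y=5)
  Distance 5: (x=7, y=0), (x=0, y=1), (x=1, y=4), (x=7, y=4), (x=2, y=5), (x=4, y=5), (x=3, y=6), (x=5, y=6)
  Distance 6: (x=0, y=0), (x=0, y=4), (x=1, y=5), (x=7, y=5), (x=2, y=6), (x=4, y=6), (x=6, y=6), (x=5, y=7)
  Distance 7: (x=1, y=6), (x=7, y=6), (x=2, y=7), (x=4, y=7), (x=6, y=7), (x=5, y=8)
  Distance 8: (x=0, y=6), (x=1, y=7), (x=2, y=8), (x=4, y=8), (x=5, y=9)  <- goal reached here
One shortest path (8 moves): (x=4, y=2) -> (x=3, y=2) -> (x=2, y=2) -> (x=2, y=3) -> (x=2, y=4) -> (x=2, y=5) -> (x=2, y=6) -> (x=2, y=7) -> (x=2, y=8)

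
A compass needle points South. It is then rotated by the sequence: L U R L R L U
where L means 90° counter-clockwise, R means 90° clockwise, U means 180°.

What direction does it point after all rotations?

Start: South
  L (left (90° counter-clockwise)) -> East
  U (U-turn (180°)) -> West
  R (right (90° clockwise)) -> North
  L (left (90° counter-clockwise)) -> West
  R (right (90° clockwise)) -> North
  L (left (90° counter-clockwise)) -> West
  U (U-turn (180°)) -> East
Final: East

Answer: Final heading: East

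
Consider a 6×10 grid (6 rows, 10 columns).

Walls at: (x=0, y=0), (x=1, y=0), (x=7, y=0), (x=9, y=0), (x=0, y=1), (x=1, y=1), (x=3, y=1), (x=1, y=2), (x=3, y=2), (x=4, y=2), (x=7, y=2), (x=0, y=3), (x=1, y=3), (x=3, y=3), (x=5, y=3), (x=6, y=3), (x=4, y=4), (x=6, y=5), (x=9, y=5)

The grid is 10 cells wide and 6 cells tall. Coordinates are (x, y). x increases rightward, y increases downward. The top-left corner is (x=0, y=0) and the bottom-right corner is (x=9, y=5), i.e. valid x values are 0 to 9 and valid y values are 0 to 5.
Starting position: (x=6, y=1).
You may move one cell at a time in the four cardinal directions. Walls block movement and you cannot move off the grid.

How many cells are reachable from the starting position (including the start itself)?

Answer: Reachable cells: 39

Derivation:
BFS flood-fill from (x=6, y=1):
  Distance 0: (x=6, y=1)
  Distance 1: (x=6, y=0), (x=5, y=1), (x=7, y=1), (x=6, y=2)
  Distance 2: (x=5, y=0), (x=4, y=1), (x=8, y=1), (x=5, y=2)
  Distance 3: (x=4, y=0), (x=8, y=0), (x=9, y=1), (x=8, y=2)
  Distance 4: (x=3, y=0), (x=9, y=2), (x=8, y=3)
  Distance 5: (x=2, y=0), (x=7, y=3), (x=9, y=3), (x=8, y=4)
  Distance 6: (x=2, y=1), (x=7, y=4), (x=9, y=4), (x=8, y=5)
  Distance 7: (x=2, y=2), (x=6, y=4), (x=7, y=5)
  Distance 8: (x=2, y=3), (x=5, y=4)
  Distance 9: (x=2, y=4), (x=5, y=5)
  Distance 10: (x=1, y=4), (x=3, y=4), (x=2, y=5), (x=4, y=5)
  Distance 11: (x=0, y=4), (x=1, y=5), (x=3, y=5)
  Distance 12: (x=0, y=5)
Total reachable: 39 (grid has 41 open cells total)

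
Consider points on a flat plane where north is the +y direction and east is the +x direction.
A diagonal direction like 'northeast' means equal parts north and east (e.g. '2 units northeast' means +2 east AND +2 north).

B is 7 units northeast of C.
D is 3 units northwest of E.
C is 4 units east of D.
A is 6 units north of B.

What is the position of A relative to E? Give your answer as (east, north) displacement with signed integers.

Answer: A is at (east=8, north=16) relative to E.

Derivation:
Place E at the origin (east=0, north=0).
  D is 3 units northwest of E: delta (east=-3, north=+3); D at (east=-3, north=3).
  C is 4 units east of D: delta (east=+4, north=+0); C at (east=1, north=3).
  B is 7 units northeast of C: delta (east=+7, north=+7); B at (east=8, north=10).
  A is 6 units north of B: delta (east=+0, north=+6); A at (east=8, north=16).
Therefore A relative to E: (east=8, north=16).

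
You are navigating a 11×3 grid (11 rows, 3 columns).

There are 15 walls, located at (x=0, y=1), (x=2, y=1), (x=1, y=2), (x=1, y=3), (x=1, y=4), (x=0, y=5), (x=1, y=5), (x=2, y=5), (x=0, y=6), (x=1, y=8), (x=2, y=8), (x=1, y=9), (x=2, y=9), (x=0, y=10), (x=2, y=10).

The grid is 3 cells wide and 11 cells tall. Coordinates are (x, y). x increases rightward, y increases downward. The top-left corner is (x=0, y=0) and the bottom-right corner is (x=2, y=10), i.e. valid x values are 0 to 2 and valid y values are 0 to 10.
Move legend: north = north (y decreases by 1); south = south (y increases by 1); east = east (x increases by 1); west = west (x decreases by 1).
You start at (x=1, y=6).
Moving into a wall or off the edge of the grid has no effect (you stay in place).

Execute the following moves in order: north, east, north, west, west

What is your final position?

Start: (x=1, y=6)
  north (north): blocked, stay at (x=1, y=6)
  east (east): (x=1, y=6) -> (x=2, y=6)
  north (north): blocked, stay at (x=2, y=6)
  west (west): (x=2, y=6) -> (x=1, y=6)
  west (west): blocked, stay at (x=1, y=6)
Final: (x=1, y=6)

Answer: Final position: (x=1, y=6)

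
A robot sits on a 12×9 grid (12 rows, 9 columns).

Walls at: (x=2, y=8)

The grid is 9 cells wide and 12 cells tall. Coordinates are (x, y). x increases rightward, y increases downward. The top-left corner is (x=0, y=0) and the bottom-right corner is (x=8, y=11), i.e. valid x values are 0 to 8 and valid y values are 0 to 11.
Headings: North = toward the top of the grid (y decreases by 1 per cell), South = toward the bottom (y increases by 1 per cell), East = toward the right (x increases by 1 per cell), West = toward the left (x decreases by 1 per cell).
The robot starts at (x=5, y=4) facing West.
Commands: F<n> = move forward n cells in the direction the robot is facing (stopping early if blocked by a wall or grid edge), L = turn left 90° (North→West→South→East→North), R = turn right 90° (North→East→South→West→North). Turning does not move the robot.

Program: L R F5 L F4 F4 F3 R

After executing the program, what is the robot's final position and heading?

Start: (x=5, y=4), facing West
  L: turn left, now facing South
  R: turn right, now facing West
  F5: move forward 5, now at (x=0, y=4)
  L: turn left, now facing South
  F4: move forward 4, now at (x=0, y=8)
  F4: move forward 3/4 (blocked), now at (x=0, y=11)
  F3: move forward 0/3 (blocked), now at (x=0, y=11)
  R: turn right, now facing West
Final: (x=0, y=11), facing West

Answer: Final position: (x=0, y=11), facing West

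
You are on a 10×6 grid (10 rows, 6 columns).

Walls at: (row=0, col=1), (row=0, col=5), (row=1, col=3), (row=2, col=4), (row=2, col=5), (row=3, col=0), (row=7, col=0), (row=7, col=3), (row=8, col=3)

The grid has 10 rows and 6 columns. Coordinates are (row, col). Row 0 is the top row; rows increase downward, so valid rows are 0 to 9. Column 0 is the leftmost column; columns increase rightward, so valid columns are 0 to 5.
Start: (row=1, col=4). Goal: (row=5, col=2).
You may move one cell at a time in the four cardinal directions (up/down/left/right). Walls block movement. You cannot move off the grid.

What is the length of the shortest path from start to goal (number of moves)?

Answer: Shortest path length: 8

Derivation:
BFS from (row=1, col=4) until reaching (row=5, col=2):
  Distance 0: (row=1, col=4)
  Distance 1: (row=0, col=4), (row=1, col=5)
  Distance 2: (row=0, col=3)
  Distance 3: (row=0, col=2)
  Distance 4: (row=1, col=2)
  Distance 5: (row=1, col=1), (row=2, col=2)
  Distance 6: (row=1, col=0), (row=2, col=1), (row=2, col=3), (row=3, col=2)
  Distance 7: (row=0, col=0), (row=2, col=0), (row=3, col=1), (row=3, col=3), (row=4, col=2)
  Distance 8: (row=3, col=4), (row=4, col=1), (row=4, col=3), (row=5, col=2)  <- goal reached here
One shortest path (8 moves): (row=1, col=4) -> (row=0, col=4) -> (row=0, col=3) -> (row=0, col=2) -> (row=1, col=2) -> (row=2, col=2) -> (row=3, col=2) -> (row=4, col=2) -> (row=5, col=2)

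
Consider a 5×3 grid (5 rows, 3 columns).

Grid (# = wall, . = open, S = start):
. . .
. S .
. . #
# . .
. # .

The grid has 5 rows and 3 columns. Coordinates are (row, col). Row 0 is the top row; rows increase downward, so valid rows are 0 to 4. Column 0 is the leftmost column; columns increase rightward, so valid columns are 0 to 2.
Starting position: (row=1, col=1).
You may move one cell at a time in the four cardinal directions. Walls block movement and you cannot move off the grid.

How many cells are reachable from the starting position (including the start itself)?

Answer: Reachable cells: 11

Derivation:
BFS flood-fill from (row=1, col=1):
  Distance 0: (row=1, col=1)
  Distance 1: (row=0, col=1), (row=1, col=0), (row=1, col=2), (row=2, col=1)
  Distance 2: (row=0, col=0), (row=0, col=2), (row=2, col=0), (row=3, col=1)
  Distance 3: (row=3, col=2)
  Distance 4: (row=4, col=2)
Total reachable: 11 (grid has 12 open cells total)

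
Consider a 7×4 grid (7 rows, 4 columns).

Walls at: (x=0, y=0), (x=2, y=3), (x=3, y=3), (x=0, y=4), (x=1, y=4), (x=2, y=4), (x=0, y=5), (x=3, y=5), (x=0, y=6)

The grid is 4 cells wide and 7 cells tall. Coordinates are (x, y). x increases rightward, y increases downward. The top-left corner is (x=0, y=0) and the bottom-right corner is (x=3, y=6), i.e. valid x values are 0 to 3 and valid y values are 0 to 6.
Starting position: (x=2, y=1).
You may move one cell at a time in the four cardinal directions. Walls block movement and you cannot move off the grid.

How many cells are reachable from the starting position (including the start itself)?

Answer: Reachable cells: 13

Derivation:
BFS flood-fill from (x=2, y=1):
  Distance 0: (x=2, y=1)
  Distance 1: (x=2, y=0), (x=1, y=1), (x=3, y=1), (x=2, y=2)
  Distance 2: (x=1, y=0), (x=3, y=0), (x=0, y=1), (x=1, y=2), (x=3, y=2)
  Distance 3: (x=0, y=2), (x=1, y=3)
  Distance 4: (x=0, y=3)
Total reachable: 13 (grid has 19 open cells total)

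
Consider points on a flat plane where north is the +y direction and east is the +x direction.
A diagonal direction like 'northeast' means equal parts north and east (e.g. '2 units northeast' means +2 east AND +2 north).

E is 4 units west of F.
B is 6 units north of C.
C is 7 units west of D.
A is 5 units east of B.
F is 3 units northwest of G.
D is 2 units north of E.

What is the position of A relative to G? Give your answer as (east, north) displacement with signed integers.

Place G at the origin (east=0, north=0).
  F is 3 units northwest of G: delta (east=-3, north=+3); F at (east=-3, north=3).
  E is 4 units west of F: delta (east=-4, north=+0); E at (east=-7, north=3).
  D is 2 units north of E: delta (east=+0, north=+2); D at (east=-7, north=5).
  C is 7 units west of D: delta (east=-7, north=+0); C at (east=-14, north=5).
  B is 6 units north of C: delta (east=+0, north=+6); B at (east=-14, north=11).
  A is 5 units east of B: delta (east=+5, north=+0); A at (east=-9, north=11).
Therefore A relative to G: (east=-9, north=11).

Answer: A is at (east=-9, north=11) relative to G.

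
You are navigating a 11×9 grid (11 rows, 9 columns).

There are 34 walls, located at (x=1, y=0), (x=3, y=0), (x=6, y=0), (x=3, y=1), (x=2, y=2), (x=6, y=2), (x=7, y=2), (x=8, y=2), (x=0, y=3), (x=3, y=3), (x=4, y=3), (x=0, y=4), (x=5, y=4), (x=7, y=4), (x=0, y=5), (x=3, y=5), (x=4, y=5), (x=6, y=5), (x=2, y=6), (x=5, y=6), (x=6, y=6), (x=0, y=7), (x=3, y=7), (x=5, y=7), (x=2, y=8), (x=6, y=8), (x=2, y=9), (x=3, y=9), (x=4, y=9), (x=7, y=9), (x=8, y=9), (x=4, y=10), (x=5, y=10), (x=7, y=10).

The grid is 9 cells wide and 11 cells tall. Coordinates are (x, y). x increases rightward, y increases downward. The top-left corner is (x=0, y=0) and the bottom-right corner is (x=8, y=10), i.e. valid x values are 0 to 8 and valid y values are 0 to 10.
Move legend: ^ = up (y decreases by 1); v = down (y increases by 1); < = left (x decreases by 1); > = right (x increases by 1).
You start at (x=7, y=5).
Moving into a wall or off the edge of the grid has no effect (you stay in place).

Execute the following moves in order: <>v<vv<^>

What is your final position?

Start: (x=7, y=5)
  < (left): blocked, stay at (x=7, y=5)
  > (right): (x=7, y=5) -> (x=8, y=5)
  v (down): (x=8, y=5) -> (x=8, y=6)
  < (left): (x=8, y=6) -> (x=7, y=6)
  v (down): (x=7, y=6) -> (x=7, y=7)
  v (down): (x=7, y=7) -> (x=7, y=8)
  < (left): blocked, stay at (x=7, y=8)
  ^ (up): (x=7, y=8) -> (x=7, y=7)
  > (right): (x=7, y=7) -> (x=8, y=7)
Final: (x=8, y=7)

Answer: Final position: (x=8, y=7)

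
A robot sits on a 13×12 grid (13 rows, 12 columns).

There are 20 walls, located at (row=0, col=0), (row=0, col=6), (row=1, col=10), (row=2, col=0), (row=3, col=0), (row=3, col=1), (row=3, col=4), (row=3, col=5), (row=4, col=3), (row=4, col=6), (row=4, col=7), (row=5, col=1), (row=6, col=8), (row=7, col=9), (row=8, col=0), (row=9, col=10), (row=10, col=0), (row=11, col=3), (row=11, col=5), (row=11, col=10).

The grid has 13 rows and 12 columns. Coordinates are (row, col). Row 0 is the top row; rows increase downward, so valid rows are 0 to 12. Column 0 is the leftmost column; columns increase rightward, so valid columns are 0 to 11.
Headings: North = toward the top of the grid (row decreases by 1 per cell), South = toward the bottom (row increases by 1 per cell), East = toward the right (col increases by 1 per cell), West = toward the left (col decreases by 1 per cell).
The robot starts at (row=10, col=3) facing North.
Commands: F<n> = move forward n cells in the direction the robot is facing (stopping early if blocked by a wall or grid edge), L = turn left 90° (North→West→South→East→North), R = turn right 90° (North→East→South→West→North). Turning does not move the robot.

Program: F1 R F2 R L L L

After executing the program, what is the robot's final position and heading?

Answer: Final position: (row=9, col=5), facing West

Derivation:
Start: (row=10, col=3), facing North
  F1: move forward 1, now at (row=9, col=3)
  R: turn right, now facing East
  F2: move forward 2, now at (row=9, col=5)
  R: turn right, now facing South
  L: turn left, now facing East
  L: turn left, now facing North
  L: turn left, now facing West
Final: (row=9, col=5), facing West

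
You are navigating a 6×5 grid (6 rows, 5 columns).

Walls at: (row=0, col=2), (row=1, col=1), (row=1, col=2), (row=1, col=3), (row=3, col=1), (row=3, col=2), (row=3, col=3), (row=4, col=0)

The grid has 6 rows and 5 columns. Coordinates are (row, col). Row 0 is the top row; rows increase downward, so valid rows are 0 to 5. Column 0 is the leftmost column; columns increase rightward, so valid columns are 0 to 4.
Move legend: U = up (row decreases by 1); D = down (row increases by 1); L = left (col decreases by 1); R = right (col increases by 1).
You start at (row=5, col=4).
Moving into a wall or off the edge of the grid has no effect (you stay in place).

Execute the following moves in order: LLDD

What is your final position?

Start: (row=5, col=4)
  L (left): (row=5, col=4) -> (row=5, col=3)
  L (left): (row=5, col=3) -> (row=5, col=2)
  D (down): blocked, stay at (row=5, col=2)
  D (down): blocked, stay at (row=5, col=2)
Final: (row=5, col=2)

Answer: Final position: (row=5, col=2)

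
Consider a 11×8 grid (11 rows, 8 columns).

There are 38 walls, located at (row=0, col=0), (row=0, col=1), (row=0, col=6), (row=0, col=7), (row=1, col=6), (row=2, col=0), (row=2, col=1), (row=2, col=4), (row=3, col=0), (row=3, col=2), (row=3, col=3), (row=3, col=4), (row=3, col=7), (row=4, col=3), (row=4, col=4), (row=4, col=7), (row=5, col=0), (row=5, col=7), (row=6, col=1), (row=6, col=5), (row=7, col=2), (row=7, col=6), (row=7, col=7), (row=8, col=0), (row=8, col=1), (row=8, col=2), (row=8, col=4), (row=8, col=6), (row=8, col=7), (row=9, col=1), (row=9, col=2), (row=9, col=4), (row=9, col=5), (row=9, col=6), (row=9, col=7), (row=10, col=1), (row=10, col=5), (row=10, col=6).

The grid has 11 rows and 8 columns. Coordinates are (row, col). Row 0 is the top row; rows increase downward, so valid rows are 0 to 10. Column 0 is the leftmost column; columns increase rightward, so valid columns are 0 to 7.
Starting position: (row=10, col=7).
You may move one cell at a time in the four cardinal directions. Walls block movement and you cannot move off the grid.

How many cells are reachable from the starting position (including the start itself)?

BFS flood-fill from (row=10, col=7):
  Distance 0: (row=10, col=7)
Total reachable: 1 (grid has 50 open cells total)

Answer: Reachable cells: 1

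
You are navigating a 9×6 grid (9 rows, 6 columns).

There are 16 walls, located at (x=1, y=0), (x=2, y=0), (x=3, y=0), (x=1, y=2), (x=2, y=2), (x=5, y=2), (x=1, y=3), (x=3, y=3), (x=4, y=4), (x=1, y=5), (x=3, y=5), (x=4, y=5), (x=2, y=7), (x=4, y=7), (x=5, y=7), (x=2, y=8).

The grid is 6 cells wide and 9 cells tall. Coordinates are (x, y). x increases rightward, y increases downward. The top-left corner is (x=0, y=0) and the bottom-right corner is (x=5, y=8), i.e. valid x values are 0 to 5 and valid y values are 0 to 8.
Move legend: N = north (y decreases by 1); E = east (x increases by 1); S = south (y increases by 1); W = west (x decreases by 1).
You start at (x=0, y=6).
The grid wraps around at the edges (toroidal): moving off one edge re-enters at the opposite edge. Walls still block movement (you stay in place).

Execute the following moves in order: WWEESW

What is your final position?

Answer: Final position: (x=0, y=7)

Derivation:
Start: (x=0, y=6)
  W (west): (x=0, y=6) -> (x=5, y=6)
  W (west): (x=5, y=6) -> (x=4, y=6)
  E (east): (x=4, y=6) -> (x=5, y=6)
  E (east): (x=5, y=6) -> (x=0, y=6)
  S (south): (x=0, y=6) -> (x=0, y=7)
  W (west): blocked, stay at (x=0, y=7)
Final: (x=0, y=7)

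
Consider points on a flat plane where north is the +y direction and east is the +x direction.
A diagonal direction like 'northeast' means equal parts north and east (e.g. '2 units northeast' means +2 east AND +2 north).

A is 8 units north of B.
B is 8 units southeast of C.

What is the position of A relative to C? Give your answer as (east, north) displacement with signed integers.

Answer: A is at (east=8, north=0) relative to C.

Derivation:
Place C at the origin (east=0, north=0).
  B is 8 units southeast of C: delta (east=+8, north=-8); B at (east=8, north=-8).
  A is 8 units north of B: delta (east=+0, north=+8); A at (east=8, north=0).
Therefore A relative to C: (east=8, north=0).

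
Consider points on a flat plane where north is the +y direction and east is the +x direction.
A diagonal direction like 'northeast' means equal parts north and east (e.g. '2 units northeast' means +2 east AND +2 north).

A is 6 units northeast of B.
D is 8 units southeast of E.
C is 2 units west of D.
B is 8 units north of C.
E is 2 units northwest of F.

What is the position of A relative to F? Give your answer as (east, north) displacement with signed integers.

Answer: A is at (east=10, north=8) relative to F.

Derivation:
Place F at the origin (east=0, north=0).
  E is 2 units northwest of F: delta (east=-2, north=+2); E at (east=-2, north=2).
  D is 8 units southeast of E: delta (east=+8, north=-8); D at (east=6, north=-6).
  C is 2 units west of D: delta (east=-2, north=+0); C at (east=4, north=-6).
  B is 8 units north of C: delta (east=+0, north=+8); B at (east=4, north=2).
  A is 6 units northeast of B: delta (east=+6, north=+6); A at (east=10, north=8).
Therefore A relative to F: (east=10, north=8).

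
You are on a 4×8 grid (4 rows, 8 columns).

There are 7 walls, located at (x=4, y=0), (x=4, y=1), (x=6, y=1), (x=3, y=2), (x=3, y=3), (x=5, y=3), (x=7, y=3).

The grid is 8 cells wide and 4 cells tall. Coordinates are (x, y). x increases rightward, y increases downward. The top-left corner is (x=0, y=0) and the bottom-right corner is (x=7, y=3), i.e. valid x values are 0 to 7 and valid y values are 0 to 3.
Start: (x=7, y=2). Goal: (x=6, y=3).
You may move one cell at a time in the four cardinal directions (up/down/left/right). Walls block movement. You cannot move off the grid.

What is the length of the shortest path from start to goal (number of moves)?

Answer: Shortest path length: 2

Derivation:
BFS from (x=7, y=2) until reaching (x=6, y=3):
  Distance 0: (x=7, y=2)
  Distance 1: (x=7, y=1), (x=6, y=2)
  Distance 2: (x=7, y=0), (x=5, y=2), (x=6, y=3)  <- goal reached here
One shortest path (2 moves): (x=7, y=2) -> (x=6, y=2) -> (x=6, y=3)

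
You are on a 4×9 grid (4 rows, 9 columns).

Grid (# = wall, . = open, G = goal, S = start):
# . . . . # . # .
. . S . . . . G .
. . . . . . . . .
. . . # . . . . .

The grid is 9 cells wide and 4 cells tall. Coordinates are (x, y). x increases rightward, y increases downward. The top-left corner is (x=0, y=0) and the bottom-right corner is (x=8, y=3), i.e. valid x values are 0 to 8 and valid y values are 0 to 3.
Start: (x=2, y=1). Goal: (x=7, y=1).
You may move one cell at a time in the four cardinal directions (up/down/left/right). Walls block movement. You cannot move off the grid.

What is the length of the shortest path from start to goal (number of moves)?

BFS from (x=2, y=1) until reaching (x=7, y=1):
  Distance 0: (x=2, y=1)
  Distance 1: (x=2, y=0), (x=1, y=1), (x=3, y=1), (x=2, y=2)
  Distance 2: (x=1, y=0), (x=3, y=0), (x=0, y=1), (x=4, y=1), (x=1, y=2), (x=3, y=2), (x=2, y=3)
  Distance 3: (x=4, y=0), (x=5, y=1), (x=0, y=2), (x=4, y=2), (x=1, y=3)
  Distance 4: (x=6, y=1), (x=5, y=2), (x=0, y=3), (x=4, y=3)
  Distance 5: (x=6, y=0), (x=7, y=1), (x=6, y=2), (x=5, y=3)  <- goal reached here
One shortest path (5 moves): (x=2, y=1) -> (x=3, y=1) -> (x=4, y=1) -> (x=5, y=1) -> (x=6, y=1) -> (x=7, y=1)

Answer: Shortest path length: 5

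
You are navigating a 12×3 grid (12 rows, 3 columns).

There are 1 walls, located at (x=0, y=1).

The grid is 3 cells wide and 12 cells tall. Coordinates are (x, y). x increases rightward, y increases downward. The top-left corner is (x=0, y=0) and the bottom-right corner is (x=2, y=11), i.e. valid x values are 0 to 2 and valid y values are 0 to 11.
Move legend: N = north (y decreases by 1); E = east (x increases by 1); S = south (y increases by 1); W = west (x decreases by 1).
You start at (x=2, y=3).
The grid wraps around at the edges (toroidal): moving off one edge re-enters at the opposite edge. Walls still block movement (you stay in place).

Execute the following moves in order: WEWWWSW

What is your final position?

Start: (x=2, y=3)
  W (west): (x=2, y=3) -> (x=1, y=3)
  E (east): (x=1, y=3) -> (x=2, y=3)
  W (west): (x=2, y=3) -> (x=1, y=3)
  W (west): (x=1, y=3) -> (x=0, y=3)
  W (west): (x=0, y=3) -> (x=2, y=3)
  S (south): (x=2, y=3) -> (x=2, y=4)
  W (west): (x=2, y=4) -> (x=1, y=4)
Final: (x=1, y=4)

Answer: Final position: (x=1, y=4)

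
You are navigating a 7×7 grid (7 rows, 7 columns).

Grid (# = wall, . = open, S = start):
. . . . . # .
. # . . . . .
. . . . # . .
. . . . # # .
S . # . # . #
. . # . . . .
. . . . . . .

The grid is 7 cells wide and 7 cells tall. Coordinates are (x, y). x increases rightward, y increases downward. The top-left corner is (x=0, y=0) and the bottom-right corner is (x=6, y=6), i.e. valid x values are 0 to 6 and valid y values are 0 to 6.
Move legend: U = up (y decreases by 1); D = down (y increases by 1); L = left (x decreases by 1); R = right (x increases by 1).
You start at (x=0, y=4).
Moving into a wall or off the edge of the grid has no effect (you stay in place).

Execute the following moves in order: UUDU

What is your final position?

Answer: Final position: (x=0, y=2)

Derivation:
Start: (x=0, y=4)
  U (up): (x=0, y=4) -> (x=0, y=3)
  U (up): (x=0, y=3) -> (x=0, y=2)
  D (down): (x=0, y=2) -> (x=0, y=3)
  U (up): (x=0, y=3) -> (x=0, y=2)
Final: (x=0, y=2)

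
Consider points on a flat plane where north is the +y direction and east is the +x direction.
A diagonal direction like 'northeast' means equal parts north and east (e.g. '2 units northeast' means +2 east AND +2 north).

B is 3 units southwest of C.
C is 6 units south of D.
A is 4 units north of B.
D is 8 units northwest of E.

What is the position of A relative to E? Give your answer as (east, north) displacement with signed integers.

Place E at the origin (east=0, north=0).
  D is 8 units northwest of E: delta (east=-8, north=+8); D at (east=-8, north=8).
  C is 6 units south of D: delta (east=+0, north=-6); C at (east=-8, north=2).
  B is 3 units southwest of C: delta (east=-3, north=-3); B at (east=-11, north=-1).
  A is 4 units north of B: delta (east=+0, north=+4); A at (east=-11, north=3).
Therefore A relative to E: (east=-11, north=3).

Answer: A is at (east=-11, north=3) relative to E.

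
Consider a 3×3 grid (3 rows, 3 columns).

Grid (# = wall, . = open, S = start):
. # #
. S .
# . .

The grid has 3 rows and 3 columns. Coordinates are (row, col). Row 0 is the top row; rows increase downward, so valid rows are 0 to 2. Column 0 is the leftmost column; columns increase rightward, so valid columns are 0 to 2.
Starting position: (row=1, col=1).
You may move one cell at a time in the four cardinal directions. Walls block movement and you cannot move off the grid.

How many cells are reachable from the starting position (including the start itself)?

Answer: Reachable cells: 6

Derivation:
BFS flood-fill from (row=1, col=1):
  Distance 0: (row=1, col=1)
  Distance 1: (row=1, col=0), (row=1, col=2), (row=2, col=1)
  Distance 2: (row=0, col=0), (row=2, col=2)
Total reachable: 6 (grid has 6 open cells total)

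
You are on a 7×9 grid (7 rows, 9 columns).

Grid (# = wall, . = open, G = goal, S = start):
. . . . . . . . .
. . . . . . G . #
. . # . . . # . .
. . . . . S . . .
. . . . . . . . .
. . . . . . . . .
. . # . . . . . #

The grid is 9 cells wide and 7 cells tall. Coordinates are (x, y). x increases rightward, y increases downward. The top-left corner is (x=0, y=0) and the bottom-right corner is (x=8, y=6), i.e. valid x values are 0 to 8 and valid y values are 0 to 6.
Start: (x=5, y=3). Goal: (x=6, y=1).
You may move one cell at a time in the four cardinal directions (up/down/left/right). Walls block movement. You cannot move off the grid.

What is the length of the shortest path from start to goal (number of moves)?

BFS from (x=5, y=3) until reaching (x=6, y=1):
  Distance 0: (x=5, y=3)
  Distance 1: (x=5, y=2), (x=4, y=3), (x=6, y=3), (x=5, y=4)
  Distance 2: (x=5, y=1), (x=4, y=2), (x=3, y=3), (x=7, y=3), (x=4, y=4), (x=6, y=4), (x=5, y=5)
  Distance 3: (x=5, y=0), (x=4, y=1), (x=6, y=1), (x=3, y=2), (x=7, y=2), (x=2, y=3), (x=8, y=3), (x=3, y=4), (x=7, y=4), (x=4, y=5), (x=6, y=5), (x=5, y=6)  <- goal reached here
One shortest path (3 moves): (x=5, y=3) -> (x=5, y=2) -> (x=5, y=1) -> (x=6, y=1)

Answer: Shortest path length: 3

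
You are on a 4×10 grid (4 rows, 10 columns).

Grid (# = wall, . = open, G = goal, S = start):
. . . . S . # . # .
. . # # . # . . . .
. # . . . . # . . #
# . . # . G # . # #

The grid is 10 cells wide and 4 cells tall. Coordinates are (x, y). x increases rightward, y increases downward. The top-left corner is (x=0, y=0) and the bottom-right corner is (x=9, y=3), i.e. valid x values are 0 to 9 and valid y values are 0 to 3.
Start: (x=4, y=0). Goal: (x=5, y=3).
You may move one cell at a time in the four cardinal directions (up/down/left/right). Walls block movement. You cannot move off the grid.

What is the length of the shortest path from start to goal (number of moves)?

Answer: Shortest path length: 4

Derivation:
BFS from (x=4, y=0) until reaching (x=5, y=3):
  Distance 0: (x=4, y=0)
  Distance 1: (x=3, y=0), (x=5, y=0), (x=4, y=1)
  Distance 2: (x=2, y=0), (x=4, y=2)
  Distance 3: (x=1, y=0), (x=3, y=2), (x=5, y=2), (x=4, y=3)
  Distance 4: (x=0, y=0), (x=1, y=1), (x=2, y=2), (x=5, y=3)  <- goal reached here
One shortest path (4 moves): (x=4, y=0) -> (x=4, y=1) -> (x=4, y=2) -> (x=5, y=2) -> (x=5, y=3)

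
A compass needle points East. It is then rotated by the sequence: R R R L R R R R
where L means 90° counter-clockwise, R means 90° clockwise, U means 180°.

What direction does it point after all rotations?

Start: East
  R (right (90° clockwise)) -> South
  R (right (90° clockwise)) -> West
  R (right (90° clockwise)) -> North
  L (left (90° counter-clockwise)) -> West
  R (right (90° clockwise)) -> North
  R (right (90° clockwise)) -> East
  R (right (90° clockwise)) -> South
  R (right (90° clockwise)) -> West
Final: West

Answer: Final heading: West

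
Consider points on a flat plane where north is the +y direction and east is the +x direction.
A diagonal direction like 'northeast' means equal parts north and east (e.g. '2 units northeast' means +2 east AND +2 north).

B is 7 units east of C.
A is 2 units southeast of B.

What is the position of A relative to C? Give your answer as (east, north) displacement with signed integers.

Place C at the origin (east=0, north=0).
  B is 7 units east of C: delta (east=+7, north=+0); B at (east=7, north=0).
  A is 2 units southeast of B: delta (east=+2, north=-2); A at (east=9, north=-2).
Therefore A relative to C: (east=9, north=-2).

Answer: A is at (east=9, north=-2) relative to C.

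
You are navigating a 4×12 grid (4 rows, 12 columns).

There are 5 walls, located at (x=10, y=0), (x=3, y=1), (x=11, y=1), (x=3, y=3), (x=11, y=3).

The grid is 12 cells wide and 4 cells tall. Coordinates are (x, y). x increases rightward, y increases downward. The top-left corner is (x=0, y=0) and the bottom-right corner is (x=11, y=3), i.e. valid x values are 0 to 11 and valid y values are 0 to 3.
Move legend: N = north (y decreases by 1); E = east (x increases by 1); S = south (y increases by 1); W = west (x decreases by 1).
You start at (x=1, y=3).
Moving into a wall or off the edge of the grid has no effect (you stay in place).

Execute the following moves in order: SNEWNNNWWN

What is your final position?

Start: (x=1, y=3)
  S (south): blocked, stay at (x=1, y=3)
  N (north): (x=1, y=3) -> (x=1, y=2)
  E (east): (x=1, y=2) -> (x=2, y=2)
  W (west): (x=2, y=2) -> (x=1, y=2)
  N (north): (x=1, y=2) -> (x=1, y=1)
  N (north): (x=1, y=1) -> (x=1, y=0)
  N (north): blocked, stay at (x=1, y=0)
  W (west): (x=1, y=0) -> (x=0, y=0)
  W (west): blocked, stay at (x=0, y=0)
  N (north): blocked, stay at (x=0, y=0)
Final: (x=0, y=0)

Answer: Final position: (x=0, y=0)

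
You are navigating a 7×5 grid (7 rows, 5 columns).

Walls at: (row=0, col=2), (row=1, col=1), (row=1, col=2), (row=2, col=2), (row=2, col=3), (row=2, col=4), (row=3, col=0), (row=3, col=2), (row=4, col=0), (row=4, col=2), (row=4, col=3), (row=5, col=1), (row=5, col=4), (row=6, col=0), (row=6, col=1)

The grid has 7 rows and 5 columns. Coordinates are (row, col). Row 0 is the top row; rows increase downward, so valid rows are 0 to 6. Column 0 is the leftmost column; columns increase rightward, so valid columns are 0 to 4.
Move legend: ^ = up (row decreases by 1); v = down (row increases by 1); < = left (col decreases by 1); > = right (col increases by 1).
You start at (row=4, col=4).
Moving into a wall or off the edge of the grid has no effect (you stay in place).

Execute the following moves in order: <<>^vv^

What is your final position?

Answer: Final position: (row=3, col=4)

Derivation:
Start: (row=4, col=4)
  < (left): blocked, stay at (row=4, col=4)
  < (left): blocked, stay at (row=4, col=4)
  > (right): blocked, stay at (row=4, col=4)
  ^ (up): (row=4, col=4) -> (row=3, col=4)
  v (down): (row=3, col=4) -> (row=4, col=4)
  v (down): blocked, stay at (row=4, col=4)
  ^ (up): (row=4, col=4) -> (row=3, col=4)
Final: (row=3, col=4)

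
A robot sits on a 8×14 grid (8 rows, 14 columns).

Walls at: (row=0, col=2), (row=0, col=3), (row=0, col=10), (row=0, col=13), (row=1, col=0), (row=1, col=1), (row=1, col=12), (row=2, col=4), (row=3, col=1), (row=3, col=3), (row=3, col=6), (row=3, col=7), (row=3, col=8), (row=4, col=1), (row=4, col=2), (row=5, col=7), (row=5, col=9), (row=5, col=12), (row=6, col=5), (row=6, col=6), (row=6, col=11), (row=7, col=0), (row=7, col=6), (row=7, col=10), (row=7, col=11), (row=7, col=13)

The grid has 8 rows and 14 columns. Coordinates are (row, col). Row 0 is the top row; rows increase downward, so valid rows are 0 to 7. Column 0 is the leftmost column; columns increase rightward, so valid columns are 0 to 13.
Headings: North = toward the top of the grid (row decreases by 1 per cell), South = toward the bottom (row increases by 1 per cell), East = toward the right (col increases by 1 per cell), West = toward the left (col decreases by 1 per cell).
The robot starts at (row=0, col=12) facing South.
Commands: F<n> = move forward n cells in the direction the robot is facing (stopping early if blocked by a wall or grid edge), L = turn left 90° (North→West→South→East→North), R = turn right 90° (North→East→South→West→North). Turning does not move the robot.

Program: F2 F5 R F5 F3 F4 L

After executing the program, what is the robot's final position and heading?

Start: (row=0, col=12), facing South
  F2: move forward 0/2 (blocked), now at (row=0, col=12)
  F5: move forward 0/5 (blocked), now at (row=0, col=12)
  R: turn right, now facing West
  F5: move forward 1/5 (blocked), now at (row=0, col=11)
  F3: move forward 0/3 (blocked), now at (row=0, col=11)
  F4: move forward 0/4 (blocked), now at (row=0, col=11)
  L: turn left, now facing South
Final: (row=0, col=11), facing South

Answer: Final position: (row=0, col=11), facing South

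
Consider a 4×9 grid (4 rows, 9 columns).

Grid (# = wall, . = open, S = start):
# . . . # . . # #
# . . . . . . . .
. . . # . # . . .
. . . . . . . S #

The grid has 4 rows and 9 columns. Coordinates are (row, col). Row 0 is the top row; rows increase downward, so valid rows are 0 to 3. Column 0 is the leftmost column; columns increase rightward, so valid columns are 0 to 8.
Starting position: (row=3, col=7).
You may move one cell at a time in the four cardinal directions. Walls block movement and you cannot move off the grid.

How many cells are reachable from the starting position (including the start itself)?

BFS flood-fill from (row=3, col=7):
  Distance 0: (row=3, col=7)
  Distance 1: (row=2, col=7), (row=3, col=6)
  Distance 2: (row=1, col=7), (row=2, col=6), (row=2, col=8), (row=3, col=5)
  Distance 3: (row=1, col=6), (row=1, col=8), (row=3, col=4)
  Distance 4: (row=0, col=6), (row=1, col=5), (row=2, col=4), (row=3, col=3)
  Distance 5: (row=0, col=5), (row=1, col=4), (row=3, col=2)
  Distance 6: (row=1, col=3), (row=2, col=2), (row=3, col=1)
  Distance 7: (row=0, col=3), (row=1, col=2), (row=2, col=1), (row=3, col=0)
  Distance 8: (row=0, col=2), (row=1, col=1), (row=2, col=0)
  Distance 9: (row=0, col=1)
Total reachable: 28 (grid has 28 open cells total)

Answer: Reachable cells: 28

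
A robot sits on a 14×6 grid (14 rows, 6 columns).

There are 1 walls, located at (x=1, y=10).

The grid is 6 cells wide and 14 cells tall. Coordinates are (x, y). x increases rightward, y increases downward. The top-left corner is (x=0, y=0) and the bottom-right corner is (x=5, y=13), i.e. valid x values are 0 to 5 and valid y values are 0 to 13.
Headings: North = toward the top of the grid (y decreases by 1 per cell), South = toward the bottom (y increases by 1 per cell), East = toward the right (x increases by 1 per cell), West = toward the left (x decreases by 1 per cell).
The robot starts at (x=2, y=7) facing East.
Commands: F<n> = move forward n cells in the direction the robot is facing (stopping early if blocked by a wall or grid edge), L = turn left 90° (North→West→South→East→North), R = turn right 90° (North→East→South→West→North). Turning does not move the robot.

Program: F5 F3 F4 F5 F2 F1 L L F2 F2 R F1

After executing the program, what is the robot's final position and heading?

Answer: Final position: (x=1, y=6), facing North

Derivation:
Start: (x=2, y=7), facing East
  F5: move forward 3/5 (blocked), now at (x=5, y=7)
  F3: move forward 0/3 (blocked), now at (x=5, y=7)
  F4: move forward 0/4 (blocked), now at (x=5, y=7)
  F5: move forward 0/5 (blocked), now at (x=5, y=7)
  F2: move forward 0/2 (blocked), now at (x=5, y=7)
  F1: move forward 0/1 (blocked), now at (x=5, y=7)
  L: turn left, now facing North
  L: turn left, now facing West
  F2: move forward 2, now at (x=3, y=7)
  F2: move forward 2, now at (x=1, y=7)
  R: turn right, now facing North
  F1: move forward 1, now at (x=1, y=6)
Final: (x=1, y=6), facing North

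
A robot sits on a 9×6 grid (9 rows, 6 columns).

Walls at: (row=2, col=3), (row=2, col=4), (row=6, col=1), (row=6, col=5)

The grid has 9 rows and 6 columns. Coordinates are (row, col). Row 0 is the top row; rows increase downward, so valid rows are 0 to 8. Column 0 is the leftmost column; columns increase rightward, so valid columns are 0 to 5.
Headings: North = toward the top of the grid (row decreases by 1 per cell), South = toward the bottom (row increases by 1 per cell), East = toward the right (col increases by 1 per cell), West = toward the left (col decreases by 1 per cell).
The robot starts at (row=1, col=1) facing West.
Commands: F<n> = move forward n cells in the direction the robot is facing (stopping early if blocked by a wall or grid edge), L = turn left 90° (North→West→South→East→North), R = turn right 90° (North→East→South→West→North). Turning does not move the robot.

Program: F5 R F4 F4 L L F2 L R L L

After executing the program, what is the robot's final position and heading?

Start: (row=1, col=1), facing West
  F5: move forward 1/5 (blocked), now at (row=1, col=0)
  R: turn right, now facing North
  F4: move forward 1/4 (blocked), now at (row=0, col=0)
  F4: move forward 0/4 (blocked), now at (row=0, col=0)
  L: turn left, now facing West
  L: turn left, now facing South
  F2: move forward 2, now at (row=2, col=0)
  L: turn left, now facing East
  R: turn right, now facing South
  L: turn left, now facing East
  L: turn left, now facing North
Final: (row=2, col=0), facing North

Answer: Final position: (row=2, col=0), facing North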